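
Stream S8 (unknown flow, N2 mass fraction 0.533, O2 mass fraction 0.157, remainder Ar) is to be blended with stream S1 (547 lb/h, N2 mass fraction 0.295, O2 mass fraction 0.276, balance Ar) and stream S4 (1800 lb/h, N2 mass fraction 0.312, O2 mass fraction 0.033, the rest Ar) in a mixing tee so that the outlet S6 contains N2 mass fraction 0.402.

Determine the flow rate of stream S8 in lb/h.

1683 lb/h

Let S8 be the unknown flow. Total out = 2347 + S8.
N2 balance: 722.97 + 0.533·S8 = 0.402·(2347 + S8)
(0.533 − 0.402)·S8 = 0.402×2347 − 722.97 = 220.53
S8 = 220.53 / 0.131 = 1683.4 lb/h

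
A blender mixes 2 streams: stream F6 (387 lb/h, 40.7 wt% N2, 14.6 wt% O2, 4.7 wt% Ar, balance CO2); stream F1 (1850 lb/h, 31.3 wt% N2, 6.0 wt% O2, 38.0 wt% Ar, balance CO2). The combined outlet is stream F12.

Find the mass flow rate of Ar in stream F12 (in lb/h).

721.2 lb/h

Ar out = Ar in = 387×0.047 + 1850×0.380 = 721.19 lb/h.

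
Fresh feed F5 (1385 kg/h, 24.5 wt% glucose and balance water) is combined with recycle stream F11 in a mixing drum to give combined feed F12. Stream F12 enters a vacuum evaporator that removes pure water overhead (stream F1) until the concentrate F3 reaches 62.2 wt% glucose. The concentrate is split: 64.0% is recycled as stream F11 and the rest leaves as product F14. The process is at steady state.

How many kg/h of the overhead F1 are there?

839.5 kg/h

Overall glucose balance (none leaves overhead): glucose in fresh feed = glucose in product, i.e. 1385×0.245 = (1−0.640)·F3·0.622.
F3 = 339.32/(0.622×0.360) = 1515.4 kg/h.
Recycle F11 = 0.640×1515.4 = 969.85 kg/h.
Combined feed F12 = 1385 + 969.85 = 2354.8 kg/h.
Overhead F1 = F12 − F3 = 2354.8 − 1515.4 = 839.46 kg/h.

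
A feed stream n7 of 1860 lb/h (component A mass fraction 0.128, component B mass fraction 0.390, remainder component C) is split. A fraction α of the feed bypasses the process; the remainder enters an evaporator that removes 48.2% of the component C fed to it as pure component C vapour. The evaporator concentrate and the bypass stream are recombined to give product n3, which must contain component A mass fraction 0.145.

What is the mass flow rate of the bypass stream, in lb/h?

All 1860×0.128 = 238.08 lb/h of component A reaches n3, so n3 = 238.08/0.145 = 1641.9 lb/h and vapour = 218.07 lb/h.
The evaporator receives (1−α)·1860 of feed at 0.482 component C and removes 0.482 of that component C:
0.482×0.482×(1−α)×1860 = 218.07
(1−α) = 218.07/432.12 = 0.5046;  α = 0.4954.
Bypass flow = 0.4954×1860 = 921.36 lb/h.

921.4 lb/h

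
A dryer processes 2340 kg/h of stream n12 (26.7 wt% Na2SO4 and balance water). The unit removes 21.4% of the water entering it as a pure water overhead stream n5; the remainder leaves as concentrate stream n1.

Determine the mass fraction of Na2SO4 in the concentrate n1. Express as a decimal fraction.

Na2SO4 is not removed: 2340×0.267 = 624.78 kg/h of Na2SO4 enters n1.
water entering = 2340×0.733 = 1715.2 kg/h; overhead removed = 0.214×1715.2 = 367.06 kg/h.
Concentrate = 2340 − 367.06 = 1972.9 kg/h.
Mass fraction = 624.78/1972.9 = 0.317.

0.317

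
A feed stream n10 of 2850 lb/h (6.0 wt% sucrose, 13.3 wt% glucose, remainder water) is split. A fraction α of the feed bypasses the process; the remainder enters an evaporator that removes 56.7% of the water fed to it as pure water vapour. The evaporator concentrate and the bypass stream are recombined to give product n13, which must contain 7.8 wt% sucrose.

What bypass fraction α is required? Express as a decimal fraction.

0.496

All 2850×0.060 = 171 lb/h of sucrose reaches n13, so n13 = 171/0.078 = 2192.3 lb/h and vapour = 657.69 lb/h.
The evaporator receives (1−α)·2850 of feed at 0.807 water and removes 0.567 of that water:
0.567×0.807×(1−α)×2850 = 657.69
(1−α) = 657.69/1304.1 = 0.5043;  α = 0.4957.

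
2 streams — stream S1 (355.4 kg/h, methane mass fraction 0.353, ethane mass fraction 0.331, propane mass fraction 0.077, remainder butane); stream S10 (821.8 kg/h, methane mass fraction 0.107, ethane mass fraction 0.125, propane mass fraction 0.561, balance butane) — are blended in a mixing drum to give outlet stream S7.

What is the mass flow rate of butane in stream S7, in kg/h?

butane out = butane in = 355.4×0.239 + 821.8×0.207 = 255.05 kg/h.

255.1 kg/h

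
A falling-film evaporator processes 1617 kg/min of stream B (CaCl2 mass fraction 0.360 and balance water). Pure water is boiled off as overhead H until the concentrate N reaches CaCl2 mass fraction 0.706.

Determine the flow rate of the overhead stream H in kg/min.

CaCl2 is conserved: 1617×0.360 = 582.12 kg/min all reports to the concentrate.
Concentrate = 582.12/(target fraction) = 824.53 kg/min.
Overhead = 1617 − 824.53 = 792.47 kg/min.

792.5 kg/min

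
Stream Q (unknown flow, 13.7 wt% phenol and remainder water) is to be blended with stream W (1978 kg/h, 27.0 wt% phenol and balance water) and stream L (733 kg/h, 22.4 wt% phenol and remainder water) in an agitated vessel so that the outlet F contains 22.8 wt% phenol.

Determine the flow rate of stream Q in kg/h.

880.7 kg/h

Let Q be the unknown flow. Total out = 2711 + Q.
phenol balance: 698.25 + 0.137·Q = 0.228·(2711 + Q)
(0.137 − 0.228)·Q = 0.228×2711 − 698.25 = -80.144
Q = -80.144 / -0.091 = 880.7 kg/h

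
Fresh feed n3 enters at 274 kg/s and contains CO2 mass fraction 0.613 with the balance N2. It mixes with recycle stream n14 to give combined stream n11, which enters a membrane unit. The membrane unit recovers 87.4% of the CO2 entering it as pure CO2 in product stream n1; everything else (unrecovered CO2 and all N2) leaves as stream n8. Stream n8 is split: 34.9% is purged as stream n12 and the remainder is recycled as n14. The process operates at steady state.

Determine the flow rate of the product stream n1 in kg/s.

159.9 kg/s

CO2 in n11: m_A = 274×0.613 + (1−0.349)·(1−0.874)·m_A, so m_A = 167.96/0.9180 = 182.97 kg/s.
Product n1 = 0.874×182.97 = 159.92 kg/s.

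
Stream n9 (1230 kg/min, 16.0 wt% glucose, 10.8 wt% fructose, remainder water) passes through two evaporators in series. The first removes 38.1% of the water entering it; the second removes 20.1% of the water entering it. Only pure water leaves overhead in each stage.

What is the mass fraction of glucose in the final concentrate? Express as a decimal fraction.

0.254

water in feed = 1230×0.732 = 900.36 kg/min.
After stage 1: water left = (1−0.381)×900.36 = 557.32; stream total = 886.96 kg/min.
After stage 2: water left = (1−0.201)×557.32 = 445.3; final concentrate = 774.94 kg/min.
glucose fraction = 196.8/774.94 = 0.254.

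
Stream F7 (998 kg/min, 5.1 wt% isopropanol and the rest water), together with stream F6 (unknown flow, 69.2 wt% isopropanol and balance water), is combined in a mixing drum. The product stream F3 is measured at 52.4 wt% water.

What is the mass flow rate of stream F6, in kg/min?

Let F6 be the unknown flow. Total out = 998 + F6.
water balance: 947.1 + 0.308·F6 = 0.524·(998 + F6)
(0.308 − 0.524)·F6 = 0.524×998 − 947.1 = -424.15
F6 = -424.15 / -0.216 = 1963.7 kg/min

1964 kg/min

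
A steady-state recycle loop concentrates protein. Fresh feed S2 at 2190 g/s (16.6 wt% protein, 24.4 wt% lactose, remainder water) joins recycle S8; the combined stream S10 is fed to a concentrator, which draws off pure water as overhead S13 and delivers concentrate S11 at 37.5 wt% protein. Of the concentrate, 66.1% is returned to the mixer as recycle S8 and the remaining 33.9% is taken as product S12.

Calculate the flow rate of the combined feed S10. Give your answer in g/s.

4080 g/s

Overall protein balance (none leaves overhead): protein in fresh feed = protein in product, i.e. 2190×0.166 = (1−0.661)·S11·0.375.
S11 = 363.54/(0.375×0.339) = 2859.7 g/s.
Recycle S8 = 0.661×2859.7 = 1890.3 g/s.
Combined feed S10 = 2190 + 1890.3 = 4080.3 g/s.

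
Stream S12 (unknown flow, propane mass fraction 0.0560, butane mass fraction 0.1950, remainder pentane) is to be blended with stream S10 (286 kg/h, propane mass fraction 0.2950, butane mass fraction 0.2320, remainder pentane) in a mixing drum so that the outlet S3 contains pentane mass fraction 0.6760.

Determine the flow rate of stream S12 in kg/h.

Let S12 be the unknown flow. Total out = 286 + S12.
pentane balance: 135.28 + 0.749·S12 = 0.676·(286 + S12)
(0.749 − 0.676)·S12 = 0.676×286 − 135.28 = 58.058
S12 = 58.058 / 0.073 = 795.32 kg/h

795.3 kg/h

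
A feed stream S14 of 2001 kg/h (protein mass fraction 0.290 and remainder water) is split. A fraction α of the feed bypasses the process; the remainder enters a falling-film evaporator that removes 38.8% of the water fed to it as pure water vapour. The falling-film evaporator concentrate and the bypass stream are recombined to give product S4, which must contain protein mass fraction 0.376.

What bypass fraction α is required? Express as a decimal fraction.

0.170

All 2001×0.290 = 580.29 kg/h of protein reaches S4, so S4 = 580.29/0.376 = 1543.3 kg/h and vapour = 457.68 kg/h.
The evaporator receives (1−α)·2001 of feed at 0.710 water and removes 0.388 of that water:
0.388×0.710×(1−α)×2001 = 457.68
(1−α) = 457.68/551.24 = 0.8303;  α = 0.1697.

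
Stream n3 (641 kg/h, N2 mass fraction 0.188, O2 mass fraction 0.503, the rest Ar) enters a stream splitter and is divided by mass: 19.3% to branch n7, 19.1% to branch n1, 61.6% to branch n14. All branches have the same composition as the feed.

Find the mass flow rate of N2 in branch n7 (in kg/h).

23.26 kg/h

Branch n7 total = 0.193×641 = 123.71 kg/h.
N2 in n7 = 0.188×123.71 = 23.258 kg/h.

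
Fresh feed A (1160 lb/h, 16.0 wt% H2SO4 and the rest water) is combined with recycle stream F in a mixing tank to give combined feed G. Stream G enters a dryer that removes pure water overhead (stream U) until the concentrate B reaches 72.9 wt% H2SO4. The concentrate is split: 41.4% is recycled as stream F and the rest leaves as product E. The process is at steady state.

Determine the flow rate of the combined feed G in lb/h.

Overall H2SO4 balance (none leaves overhead): H2SO4 in fresh feed = H2SO4 in product, i.e. 1160×0.160 = (1−0.414)·B·0.729.
B = 185.6/(0.729×0.586) = 434.46 lb/h.
Recycle F = 0.414×434.46 = 179.87 lb/h.
Combined feed G = 1160 + 179.87 = 1339.9 lb/h.

1340 lb/h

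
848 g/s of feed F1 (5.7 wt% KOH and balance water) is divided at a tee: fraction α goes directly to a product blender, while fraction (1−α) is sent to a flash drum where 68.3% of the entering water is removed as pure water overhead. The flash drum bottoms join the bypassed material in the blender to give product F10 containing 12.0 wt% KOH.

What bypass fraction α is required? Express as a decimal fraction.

0.185

All 848×0.057 = 48.336 g/s of KOH reaches F10, so F10 = 48.336/0.120 = 402.8 g/s and vapour = 445.2 g/s.
The evaporator receives (1−α)·848 of feed at 0.943 water and removes 0.683 of that water:
0.683×0.943×(1−α)×848 = 445.2
(1−α) = 445.2/546.17 = 0.8151;  α = 0.1849.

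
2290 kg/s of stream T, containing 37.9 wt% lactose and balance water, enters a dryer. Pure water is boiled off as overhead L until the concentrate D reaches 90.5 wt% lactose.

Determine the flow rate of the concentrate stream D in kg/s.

959 kg/s

lactose is conserved: 2290×0.379 = 867.91 kg/s all reports to the concentrate.
Concentrate = 867.91/(target fraction) = 959.02 kg/s.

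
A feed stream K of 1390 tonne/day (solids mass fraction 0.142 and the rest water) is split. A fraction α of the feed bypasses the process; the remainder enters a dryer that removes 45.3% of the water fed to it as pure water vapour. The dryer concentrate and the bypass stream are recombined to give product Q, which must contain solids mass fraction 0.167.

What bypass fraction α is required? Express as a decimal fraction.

0.615

All 1390×0.142 = 197.38 tonne/day of solids reaches Q, so Q = 197.38/0.167 = 1181.9 tonne/day and vapour = 208.08 tonne/day.
The evaporator receives (1−α)·1390 of feed at 0.858 water and removes 0.453 of that water:
0.453×0.858×(1−α)×1390 = 208.08
(1−α) = 208.08/540.26 = 0.3852;  α = 0.6148.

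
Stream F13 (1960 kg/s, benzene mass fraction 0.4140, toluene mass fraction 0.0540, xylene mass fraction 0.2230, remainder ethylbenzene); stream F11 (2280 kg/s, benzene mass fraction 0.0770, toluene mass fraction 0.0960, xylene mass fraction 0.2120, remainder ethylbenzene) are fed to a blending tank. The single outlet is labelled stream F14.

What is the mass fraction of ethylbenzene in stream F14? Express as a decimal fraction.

0.4735

Total flow out = 1960 + 2280 = 4240 kg/s.
ethylbenzene in = 1960×0.309 + 2280×0.615 = 2007.8 kg/s.
ethylbenzene mass fraction in F14 = 2007.8/4240 = 0.4735.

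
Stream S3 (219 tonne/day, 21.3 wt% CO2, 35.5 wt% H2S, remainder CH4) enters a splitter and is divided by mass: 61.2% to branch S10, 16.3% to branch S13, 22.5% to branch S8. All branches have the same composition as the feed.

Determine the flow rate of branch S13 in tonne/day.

35.7 tonne/day

Branch S13 flow = 0.163×219 = 35.697 tonne/day.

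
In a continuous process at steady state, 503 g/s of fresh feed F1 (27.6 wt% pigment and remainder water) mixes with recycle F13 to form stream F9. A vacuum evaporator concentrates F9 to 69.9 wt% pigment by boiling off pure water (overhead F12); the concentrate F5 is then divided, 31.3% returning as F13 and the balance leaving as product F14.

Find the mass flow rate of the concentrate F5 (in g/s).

Overall pigment balance (none leaves overhead): pigment in fresh feed = pigment in product, i.e. 503×0.276 = (1−0.313)·F5·0.699.
F5 = 138.83/(0.699×0.687) = 289.1 g/s.

289.1 g/s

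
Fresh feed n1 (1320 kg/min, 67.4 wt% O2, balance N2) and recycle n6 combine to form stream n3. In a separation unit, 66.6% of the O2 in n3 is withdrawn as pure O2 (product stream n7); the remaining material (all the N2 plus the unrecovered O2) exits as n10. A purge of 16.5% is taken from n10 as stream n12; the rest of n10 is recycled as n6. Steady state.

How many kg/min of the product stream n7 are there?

O2 in n3: m_A = 1320×0.674 + (1−0.165)·(1−0.666)·m_A, so m_A = 889.68/0.7211 = 1233.8 kg/min.
Product n7 = 0.666×1233.8 = 821.69 kg/min.

821.7 kg/min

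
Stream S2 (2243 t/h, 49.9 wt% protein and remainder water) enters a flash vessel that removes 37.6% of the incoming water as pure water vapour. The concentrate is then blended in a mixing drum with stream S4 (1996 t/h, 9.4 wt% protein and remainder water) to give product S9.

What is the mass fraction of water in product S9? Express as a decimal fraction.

0.658

Vapour removed = 0.376×0.501×2243 = 422.53 t/h; concentrate = 1820.5 t/h.
water reaching the mixer = 701.22 (from concentrate) + 1996×0.906 = 2509.6 t/h.
Product flow = 1820.5 + 1996 = 3816.5 t/h; water fraction = 0.658.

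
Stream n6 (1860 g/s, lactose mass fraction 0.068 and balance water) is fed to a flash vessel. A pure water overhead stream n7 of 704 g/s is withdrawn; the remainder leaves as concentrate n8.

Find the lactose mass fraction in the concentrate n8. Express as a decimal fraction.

lactose is not removed: 1860×0.068 = 126.48 g/s of lactose enters n8.
Concentrate = 1860 − 704 = 1156 g/s.
Mass fraction = 126.48/1156 = 0.109.

0.109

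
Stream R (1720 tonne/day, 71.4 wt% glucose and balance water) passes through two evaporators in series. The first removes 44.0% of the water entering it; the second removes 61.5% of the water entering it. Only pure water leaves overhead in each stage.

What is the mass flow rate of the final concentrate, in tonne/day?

water in feed = 1720×0.286 = 491.92 tonne/day.
After stage 1: water left = (1−0.440)×491.92 = 275.48; stream total = 1503.6 tonne/day.
After stage 2: water left = (1−0.615)×275.48 = 106.06; final concentrate = 1334.1 tonne/day.

1334 tonne/day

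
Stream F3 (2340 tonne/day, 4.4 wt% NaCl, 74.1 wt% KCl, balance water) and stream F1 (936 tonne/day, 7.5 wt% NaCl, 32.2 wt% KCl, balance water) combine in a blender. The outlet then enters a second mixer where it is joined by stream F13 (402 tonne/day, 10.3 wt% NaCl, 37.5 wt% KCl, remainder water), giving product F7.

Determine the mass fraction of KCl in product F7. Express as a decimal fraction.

0.594

Overall, product flow = 3678 tonne/day.
KCl in = 2340×0.741 + 936×0.322 + 402×0.375 = 2186.1 tonne/day.
KCl fraction in F7 = 0.594.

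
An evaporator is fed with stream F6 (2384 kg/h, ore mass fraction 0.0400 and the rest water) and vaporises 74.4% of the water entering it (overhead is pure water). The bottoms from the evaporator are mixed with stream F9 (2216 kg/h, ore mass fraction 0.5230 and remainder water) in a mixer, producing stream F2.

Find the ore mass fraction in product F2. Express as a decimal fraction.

Vapour removed = 0.744×0.960×2384 = 1702.7 kg/h; concentrate = 681.25 kg/h.
ore reaching the mixer = 95.36 (from concentrate) + 2216×0.523 = 1254.3 kg/h.
Product flow = 681.25 + 2216 = 2897.3 kg/h; ore fraction = 0.4329.

0.4329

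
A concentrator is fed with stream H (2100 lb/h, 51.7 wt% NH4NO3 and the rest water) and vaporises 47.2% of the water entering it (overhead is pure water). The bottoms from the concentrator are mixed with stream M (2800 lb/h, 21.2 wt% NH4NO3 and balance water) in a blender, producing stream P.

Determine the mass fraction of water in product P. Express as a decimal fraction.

Vapour removed = 0.472×0.483×2100 = 478.75 lb/h; concentrate = 1621.3 lb/h.
water reaching the mixer = 535.55 (from concentrate) + 2800×0.788 = 2742 lb/h.
Product flow = 1621.3 + 2800 = 4421.3 lb/h; water fraction = 0.620.

0.620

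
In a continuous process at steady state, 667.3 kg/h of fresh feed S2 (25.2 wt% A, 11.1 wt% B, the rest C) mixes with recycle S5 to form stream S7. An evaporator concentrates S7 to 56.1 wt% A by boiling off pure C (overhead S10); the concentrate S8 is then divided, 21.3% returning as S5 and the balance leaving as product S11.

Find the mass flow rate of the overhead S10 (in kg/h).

367.6 kg/h

Overall A balance (none leaves overhead): A in fresh feed = A in product, i.e. 667.3×0.252 = (1−0.213)·S8·0.561.
S8 = 168.16/(0.561×0.787) = 380.88 kg/h.
Recycle S5 = 0.213×380.88 = 81.127 kg/h.
Combined feed S7 = 667.3 + 81.127 = 748.43 kg/h.
Overhead S10 = S7 − S8 = 748.43 − 380.88 = 367.55 kg/h.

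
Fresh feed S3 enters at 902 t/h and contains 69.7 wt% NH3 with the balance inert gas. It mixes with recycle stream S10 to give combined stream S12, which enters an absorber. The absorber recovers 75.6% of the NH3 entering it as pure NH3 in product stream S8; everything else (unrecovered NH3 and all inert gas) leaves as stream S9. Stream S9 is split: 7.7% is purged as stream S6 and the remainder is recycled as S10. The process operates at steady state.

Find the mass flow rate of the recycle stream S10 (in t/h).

inert gas enters only via S3 and leaves only via the purge: 902×0.303 = 0.077×(inert gas in S9), and the absorber passes all inert gas, so inert gas in S12 = inert gas in S9 = 3549.4 t/h.
NH3 in S12: m_A = 902×0.697 + (1−0.077)·(1−0.756)·m_A, so m_A = 628.69/0.7748 = 811.44 t/h.
S9 = (1−0.756)×811.44 + 3549.4 = 3747.4 t/h.
Recycle S10 = (1−0.077)×3747.4 = 3458.9 t/h.

3459 t/h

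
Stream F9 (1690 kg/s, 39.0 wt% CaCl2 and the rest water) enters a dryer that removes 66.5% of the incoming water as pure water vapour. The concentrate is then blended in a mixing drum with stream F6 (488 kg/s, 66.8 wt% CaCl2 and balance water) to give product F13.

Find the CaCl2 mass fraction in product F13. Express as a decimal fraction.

Vapour removed = 0.665×0.610×1690 = 685.55 kg/s; concentrate = 1004.5 kg/s.
CaCl2 reaching the mixer = 659.1 (from concentrate) + 488×0.668 = 985.08 kg/s.
Product flow = 1004.5 + 488 = 1492.5 kg/s; CaCl2 fraction = 0.6600.

0.6600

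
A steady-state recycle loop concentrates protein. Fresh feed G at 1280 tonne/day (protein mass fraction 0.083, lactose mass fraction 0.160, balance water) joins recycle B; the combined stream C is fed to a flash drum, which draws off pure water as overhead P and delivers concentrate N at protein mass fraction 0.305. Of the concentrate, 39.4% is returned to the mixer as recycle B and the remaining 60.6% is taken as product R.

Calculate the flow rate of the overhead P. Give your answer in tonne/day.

931.7 tonne/day

Overall protein balance (none leaves overhead): protein in fresh feed = protein in product, i.e. 1280×0.083 = (1−0.394)·N·0.305.
N = 106.24/(0.305×0.606) = 574.8 tonne/day.
Recycle B = 0.394×574.8 = 226.47 tonne/day.
Combined feed C = 1280 + 226.47 = 1506.5 tonne/day.
Overhead P = C − N = 1506.5 − 574.8 = 931.67 tonne/day.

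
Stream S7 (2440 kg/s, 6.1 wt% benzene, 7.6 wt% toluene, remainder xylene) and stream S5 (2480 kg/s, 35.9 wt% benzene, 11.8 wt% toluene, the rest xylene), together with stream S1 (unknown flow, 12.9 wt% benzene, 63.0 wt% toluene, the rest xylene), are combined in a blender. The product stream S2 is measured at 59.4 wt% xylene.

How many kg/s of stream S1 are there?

1361 kg/s

Let S1 be the unknown flow. Total out = 4920 + S1.
xylene balance: 3402.8 + 0.241·S1 = 0.594·(4920 + S1)
(0.241 − 0.594)·S1 = 0.594×4920 − 3402.8 = -480.28
S1 = -480.28 / -0.353 = 1360.6 kg/s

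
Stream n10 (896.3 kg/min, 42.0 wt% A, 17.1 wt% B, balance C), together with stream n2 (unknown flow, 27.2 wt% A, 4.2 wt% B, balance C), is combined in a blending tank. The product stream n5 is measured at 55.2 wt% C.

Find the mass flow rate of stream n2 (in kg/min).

956.5 kg/min

Let n2 be the unknown flow. Total out = 896.3 + n2.
C balance: 366.59 + 0.686·n2 = 0.552·(896.3 + n2)
(0.686 − 0.552)·n2 = 0.552×896.3 − 366.59 = 128.17
n2 = 128.17 / 0.134 = 956.5 kg/min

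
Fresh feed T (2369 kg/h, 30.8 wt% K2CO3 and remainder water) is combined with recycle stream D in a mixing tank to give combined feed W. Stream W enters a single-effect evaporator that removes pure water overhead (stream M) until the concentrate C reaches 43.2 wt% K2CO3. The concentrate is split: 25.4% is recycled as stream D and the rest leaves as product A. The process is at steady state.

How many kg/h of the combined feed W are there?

2944 kg/h

Overall K2CO3 balance (none leaves overhead): K2CO3 in fresh feed = K2CO3 in product, i.e. 2369×0.308 = (1−0.254)·C·0.432.
C = 729.65/(0.432×0.746) = 2264.1 kg/h.
Recycle D = 0.254×2264.1 = 575.08 kg/h.
Combined feed W = 2369 + 575.08 = 2944.1 kg/h.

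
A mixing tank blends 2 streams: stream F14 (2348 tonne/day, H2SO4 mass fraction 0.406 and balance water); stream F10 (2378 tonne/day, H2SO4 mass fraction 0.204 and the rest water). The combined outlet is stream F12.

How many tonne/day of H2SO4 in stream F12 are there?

H2SO4 out = H2SO4 in = 2348×0.406 + 2378×0.204 = 1438.4 tonne/day.

1438 tonne/day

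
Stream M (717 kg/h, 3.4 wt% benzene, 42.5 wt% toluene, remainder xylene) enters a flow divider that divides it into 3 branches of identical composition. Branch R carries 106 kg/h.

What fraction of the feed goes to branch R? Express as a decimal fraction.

0.148

Fraction to R = 106/717 = 0.1478.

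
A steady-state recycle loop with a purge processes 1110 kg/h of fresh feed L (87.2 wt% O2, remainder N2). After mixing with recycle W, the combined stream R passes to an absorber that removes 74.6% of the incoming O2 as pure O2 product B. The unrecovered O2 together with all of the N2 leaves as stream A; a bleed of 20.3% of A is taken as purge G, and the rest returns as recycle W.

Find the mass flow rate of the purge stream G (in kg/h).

204.7 kg/h

N2 enters only via L and leaves only via the purge: 1110×0.128 = 0.203×(N2 in A), and the absorber passes all N2, so N2 in R = N2 in A = 699.9 kg/h.
O2 in R: m_A = 1110×0.872 + (1−0.203)·(1−0.746)·m_A, so m_A = 967.92/0.7976 = 1213.6 kg/h.
A = (1−0.746)×1213.6 + 699.9 = 1008.2 kg/h.
Purge G = 0.203×1008.2 = 204.66 kg/h.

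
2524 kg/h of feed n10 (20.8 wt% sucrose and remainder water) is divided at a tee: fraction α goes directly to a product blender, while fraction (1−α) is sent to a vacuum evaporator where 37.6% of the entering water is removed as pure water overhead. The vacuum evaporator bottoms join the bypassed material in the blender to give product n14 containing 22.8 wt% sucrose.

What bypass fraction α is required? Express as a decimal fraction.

0.705

All 2524×0.208 = 524.99 kg/h of sucrose reaches n14, so n14 = 524.99/0.228 = 2302.6 kg/h and vapour = 221.4 kg/h.
The evaporator receives (1−α)·2524 of feed at 0.792 water and removes 0.376 of that water:
0.376×0.792×(1−α)×2524 = 221.4
(1−α) = 221.4/751.63 = 0.2946;  α = 0.7054.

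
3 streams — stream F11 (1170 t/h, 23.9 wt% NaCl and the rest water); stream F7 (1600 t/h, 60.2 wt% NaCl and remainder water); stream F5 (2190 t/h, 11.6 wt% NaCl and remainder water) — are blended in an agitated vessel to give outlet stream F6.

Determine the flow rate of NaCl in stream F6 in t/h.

NaCl out = NaCl in = 1170×0.239 + 1600×0.602 + 2190×0.116 = 1496.9 t/h.

1497 t/h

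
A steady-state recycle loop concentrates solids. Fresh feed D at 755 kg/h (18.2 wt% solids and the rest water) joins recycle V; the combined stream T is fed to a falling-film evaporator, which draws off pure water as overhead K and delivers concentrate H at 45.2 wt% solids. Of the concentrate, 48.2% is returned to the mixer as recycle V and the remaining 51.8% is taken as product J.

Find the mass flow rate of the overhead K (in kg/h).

451 kg/h

Overall solids balance (none leaves overhead): solids in fresh feed = solids in product, i.e. 755×0.182 = (1−0.482)·H·0.452.
H = 137.41/(0.452×0.518) = 586.88 kg/h.
Recycle V = 0.482×586.88 = 282.88 kg/h.
Combined feed T = 755 + 282.88 = 1037.9 kg/h.
Overhead K = T − H = 1037.9 − 586.88 = 451 kg/h.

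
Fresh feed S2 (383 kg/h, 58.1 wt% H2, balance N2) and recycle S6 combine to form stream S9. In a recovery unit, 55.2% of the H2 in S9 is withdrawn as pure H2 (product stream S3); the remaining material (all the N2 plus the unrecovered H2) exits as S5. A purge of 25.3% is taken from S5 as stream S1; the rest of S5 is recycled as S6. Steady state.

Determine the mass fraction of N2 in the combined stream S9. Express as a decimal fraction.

N2 enters only via S2 and leaves only via the purge: 383×0.419 = 0.253×(N2 in S5), and the recovery unit passes all N2, so N2 in S9 = N2 in S5 = 634.3 kg/h.
H2 in S9: m_A = 383×0.581 + (1−0.253)·(1−0.552)·m_A, so m_A = 222.52/0.6653 = 334.45 kg/h.
S9 = 334.45 + 634.3 = 968.74 kg/h.
N2 fraction in S9 = 634.3/968.74 = 0.655.

0.655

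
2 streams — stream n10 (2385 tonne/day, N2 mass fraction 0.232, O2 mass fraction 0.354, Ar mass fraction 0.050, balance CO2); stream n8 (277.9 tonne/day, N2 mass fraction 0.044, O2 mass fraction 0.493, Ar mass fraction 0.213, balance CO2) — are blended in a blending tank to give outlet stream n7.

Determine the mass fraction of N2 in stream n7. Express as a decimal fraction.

0.212

Total flow out = 2385 + 277.9 = 2662.9 tonne/day.
N2 in = 2385×0.232 + 277.9×0.044 = 565.55 tonne/day.
N2 mass fraction in n7 = 565.55/2662.9 = 0.212.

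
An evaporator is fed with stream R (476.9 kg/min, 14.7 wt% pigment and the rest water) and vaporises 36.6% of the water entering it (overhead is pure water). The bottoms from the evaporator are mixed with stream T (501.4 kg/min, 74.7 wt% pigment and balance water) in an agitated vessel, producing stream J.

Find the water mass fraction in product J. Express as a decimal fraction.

Vapour removed = 0.366×0.853×476.9 = 148.89 kg/min; concentrate = 328.01 kg/min.
water reaching the mixer = 257.91 (from concentrate) + 501.4×0.253 = 384.76 kg/min.
Product flow = 328.01 + 501.4 = 829.41 kg/min; water fraction = 0.4639.

0.4639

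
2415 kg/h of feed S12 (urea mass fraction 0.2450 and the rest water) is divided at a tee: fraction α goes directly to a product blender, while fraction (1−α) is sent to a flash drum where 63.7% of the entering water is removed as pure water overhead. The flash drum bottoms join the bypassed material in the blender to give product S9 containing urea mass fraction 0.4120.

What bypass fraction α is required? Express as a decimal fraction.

All 2415×0.245 = 591.67 kg/h of urea reaches S9, so S9 = 591.67/0.412 = 1436.1 kg/h and vapour = 978.9 kg/h.
The evaporator receives (1−α)·2415 of feed at 0.755 water and removes 0.637 of that water:
0.637×0.755×(1−α)×2415 = 978.9
(1−α) = 978.9/1161.5 = 0.8428;  α = 0.1572.

0.157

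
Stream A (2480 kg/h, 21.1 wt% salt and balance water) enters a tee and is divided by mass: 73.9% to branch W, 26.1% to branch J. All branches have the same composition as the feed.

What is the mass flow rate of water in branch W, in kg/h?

1446 kg/h

Branch W total = 0.739×2480 = 1832.7 kg/h.
water in W = 0.789×1832.7 = 1446 kg/h.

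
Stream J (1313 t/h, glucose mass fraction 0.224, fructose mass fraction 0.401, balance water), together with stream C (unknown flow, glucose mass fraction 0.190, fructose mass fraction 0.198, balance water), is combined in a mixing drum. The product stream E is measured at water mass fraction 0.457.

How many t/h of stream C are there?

Let C be the unknown flow. Total out = 1313 + C.
water balance: 492.38 + 0.612·C = 0.457·(1313 + C)
(0.612 − 0.457)·C = 0.457×1313 − 492.38 = 107.67
C = 107.67 / 0.155 = 694.62 t/h

694.6 t/h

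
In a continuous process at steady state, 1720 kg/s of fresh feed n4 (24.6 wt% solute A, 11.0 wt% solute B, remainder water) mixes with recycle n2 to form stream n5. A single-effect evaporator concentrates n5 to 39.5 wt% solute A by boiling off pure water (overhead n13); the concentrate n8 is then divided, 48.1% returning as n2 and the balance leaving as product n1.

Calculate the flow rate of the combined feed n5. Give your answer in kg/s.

Overall solute A balance (none leaves overhead): solute A in fresh feed = solute A in product, i.e. 1720×0.246 = (1−0.481)·n8·0.395.
n8 = 423.12/(0.395×0.519) = 2063.9 kg/s.
Recycle n2 = 0.481×2063.9 = 992.76 kg/s.
Combined feed n5 = 1720 + 992.76 = 2712.8 kg/s.

2713 kg/s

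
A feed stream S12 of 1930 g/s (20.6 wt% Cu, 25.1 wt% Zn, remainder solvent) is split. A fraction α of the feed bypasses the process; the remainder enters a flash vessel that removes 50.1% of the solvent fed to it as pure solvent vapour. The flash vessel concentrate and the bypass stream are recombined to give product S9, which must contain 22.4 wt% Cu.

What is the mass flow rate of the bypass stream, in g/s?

1360 g/s

All 1930×0.206 = 397.58 g/s of Cu reaches S9, so S9 = 397.58/0.224 = 1774.9 g/s and vapour = 155.09 g/s.
The evaporator receives (1−α)·1930 of feed at 0.543 solvent and removes 0.501 of that solvent:
0.501×0.543×(1−α)×1930 = 155.09
(1−α) = 155.09/525.04 = 0.2954;  α = 0.7046.
Bypass flow = 0.7046×1930 = 1359.9 g/s.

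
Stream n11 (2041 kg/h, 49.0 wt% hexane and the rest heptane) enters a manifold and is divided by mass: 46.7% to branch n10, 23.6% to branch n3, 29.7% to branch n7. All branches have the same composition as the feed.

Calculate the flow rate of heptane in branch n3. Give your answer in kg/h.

Branch n3 total = 0.236×2041 = 481.68 kg/h.
heptane in n3 = 0.510×481.68 = 245.65 kg/h.

245.7 kg/h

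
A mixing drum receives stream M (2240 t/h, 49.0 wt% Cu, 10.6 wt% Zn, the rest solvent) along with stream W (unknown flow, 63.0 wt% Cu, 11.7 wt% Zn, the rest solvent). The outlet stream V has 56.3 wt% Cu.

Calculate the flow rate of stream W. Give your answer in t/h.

Let W be the unknown flow. Total out = 2240 + W.
Cu balance: 1097.6 + 0.630·W = 0.563·(2240 + W)
(0.630 − 0.563)·W = 0.563×2240 − 1097.6 = 163.52
W = 163.52 / 0.067 = 2440.6 t/h

2441 t/h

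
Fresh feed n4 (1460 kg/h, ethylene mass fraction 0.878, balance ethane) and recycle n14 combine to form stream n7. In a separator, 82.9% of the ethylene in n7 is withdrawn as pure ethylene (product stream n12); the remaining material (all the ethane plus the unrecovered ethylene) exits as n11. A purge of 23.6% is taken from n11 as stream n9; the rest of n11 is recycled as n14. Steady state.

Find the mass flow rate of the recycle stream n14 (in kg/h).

ethane enters only via n4 and leaves only via the purge: 1460×0.122 = 0.236×(ethane in n11), and the separator passes all ethane, so ethane in n7 = ethane in n11 = 754.75 kg/h.
ethylene in n7: m_A = 1460×0.878 + (1−0.236)·(1−0.829)·m_A, so m_A = 1281.9/0.8694 = 1474.5 kg/h.
n11 = (1−0.829)×1474.5 + 754.75 = 1006.9 kg/h.
Recycle n14 = (1−0.236)×1006.9 = 769.26 kg/h.

769.3 kg/h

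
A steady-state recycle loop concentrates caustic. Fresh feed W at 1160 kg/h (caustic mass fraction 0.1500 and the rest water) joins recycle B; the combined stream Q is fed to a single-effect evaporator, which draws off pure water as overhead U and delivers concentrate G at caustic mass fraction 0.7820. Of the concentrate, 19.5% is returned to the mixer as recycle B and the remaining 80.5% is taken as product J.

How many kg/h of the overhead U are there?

Overall caustic balance (none leaves overhead): caustic in fresh feed = caustic in product, i.e. 1160×0.150 = (1−0.195)·G·0.782.
G = 174/(0.782×0.805) = 276.41 kg/h.
Recycle B = 0.195×276.41 = 53.899 kg/h.
Combined feed Q = 1160 + 53.899 = 1213.9 kg/h.
Overhead U = Q − G = 1213.9 − 276.41 = 937.49 kg/h.

937.5 kg/h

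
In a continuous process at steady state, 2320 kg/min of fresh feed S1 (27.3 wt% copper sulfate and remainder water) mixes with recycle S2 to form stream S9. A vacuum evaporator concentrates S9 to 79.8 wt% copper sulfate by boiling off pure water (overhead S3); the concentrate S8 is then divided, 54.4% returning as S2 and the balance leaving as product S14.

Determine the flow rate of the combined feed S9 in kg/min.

3267 kg/min

Overall copper sulfate balance (none leaves overhead): copper sulfate in fresh feed = copper sulfate in product, i.e. 2320×0.273 = (1−0.544)·S8·0.798.
S8 = 633.36/(0.798×0.456) = 1740.5 kg/min.
Recycle S2 = 0.544×1740.5 = 946.85 kg/min.
Combined feed S9 = 2320 + 946.85 = 3266.9 kg/min.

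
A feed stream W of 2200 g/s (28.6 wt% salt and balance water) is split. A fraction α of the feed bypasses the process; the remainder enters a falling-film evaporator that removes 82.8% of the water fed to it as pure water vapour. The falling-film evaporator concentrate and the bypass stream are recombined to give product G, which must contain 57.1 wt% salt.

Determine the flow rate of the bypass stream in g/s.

342.6 g/s

All 2200×0.286 = 629.2 g/s of salt reaches G, so G = 629.2/0.571 = 1101.9 g/s and vapour = 1098.1 g/s.
The evaporator receives (1−α)·2200 of feed at 0.714 water and removes 0.828 of that water:
0.828×0.714×(1−α)×2200 = 1098.1
(1−α) = 1098.1/1300.6 = 0.8443;  α = 0.1557.
Bypass flow = 0.1557×2200 = 342.61 g/s.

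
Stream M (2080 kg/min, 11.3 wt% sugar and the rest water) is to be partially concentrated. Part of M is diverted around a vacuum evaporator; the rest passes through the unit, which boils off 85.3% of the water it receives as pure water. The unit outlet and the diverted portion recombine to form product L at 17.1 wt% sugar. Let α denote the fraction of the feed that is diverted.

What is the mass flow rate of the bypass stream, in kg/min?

All 2080×0.113 = 235.04 kg/min of sugar reaches L, so L = 235.04/0.171 = 1374.5 kg/min and vapour = 705.5 kg/min.
The evaporator receives (1−α)·2080 of feed at 0.887 water and removes 0.853 of that water:
0.853×0.887×(1−α)×2080 = 705.5
(1−α) = 705.5/1573.8 = 0.4483;  α = 0.5517.
Bypass flow = 0.5517×2080 = 1147.6 kg/min.

1148 kg/min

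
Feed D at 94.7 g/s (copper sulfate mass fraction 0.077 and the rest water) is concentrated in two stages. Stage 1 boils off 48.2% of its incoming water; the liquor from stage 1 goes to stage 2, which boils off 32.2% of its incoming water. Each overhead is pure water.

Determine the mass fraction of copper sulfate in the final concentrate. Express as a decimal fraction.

0.192

water in feed = 94.7×0.923 = 87.408 g/s.
After stage 1: water left = (1−0.482)×87.408 = 45.277; stream total = 52.569 g/s.
After stage 2: water left = (1−0.322)×45.277 = 30.698; final concentrate = 37.99 g/s.
copper sulfate fraction = 7.2919/37.99 = 0.192.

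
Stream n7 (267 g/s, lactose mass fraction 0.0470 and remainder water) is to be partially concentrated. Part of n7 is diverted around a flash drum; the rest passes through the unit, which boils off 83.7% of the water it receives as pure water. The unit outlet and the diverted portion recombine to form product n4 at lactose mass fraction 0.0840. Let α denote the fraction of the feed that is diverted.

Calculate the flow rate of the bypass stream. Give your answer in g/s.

119.6 g/s

All 267×0.047 = 12.549 g/s of lactose reaches n4, so n4 = 12.549/0.084 = 149.39 g/s and vapour = 117.61 g/s.
The evaporator receives (1−α)·267 of feed at 0.953 water and removes 0.837 of that water:
0.837×0.953×(1−α)×267 = 117.61
(1−α) = 117.61/212.98 = 0.5522;  α = 0.4478.
Bypass flow = 0.4478×267 = 119.56 g/s.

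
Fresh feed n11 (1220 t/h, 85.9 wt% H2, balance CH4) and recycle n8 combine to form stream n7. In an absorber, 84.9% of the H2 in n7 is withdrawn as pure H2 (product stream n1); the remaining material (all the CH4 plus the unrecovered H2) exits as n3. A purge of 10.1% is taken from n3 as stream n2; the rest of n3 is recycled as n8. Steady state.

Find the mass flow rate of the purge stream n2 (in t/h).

CH4 enters only via n11 and leaves only via the purge: 1220×0.141 = 0.101×(CH4 in n3), and the absorber passes all CH4, so CH4 in n7 = CH4 in n3 = 1703.2 t/h.
H2 in n7: m_A = 1220×0.859 + (1−0.101)·(1−0.849)·m_A, so m_A = 1048/0.8643 = 1212.6 t/h.
n3 = (1−0.849)×1212.6 + 1703.2 = 1886.3 t/h.
Purge n2 = 0.101×1886.3 = 190.51 t/h.

190.5 t/h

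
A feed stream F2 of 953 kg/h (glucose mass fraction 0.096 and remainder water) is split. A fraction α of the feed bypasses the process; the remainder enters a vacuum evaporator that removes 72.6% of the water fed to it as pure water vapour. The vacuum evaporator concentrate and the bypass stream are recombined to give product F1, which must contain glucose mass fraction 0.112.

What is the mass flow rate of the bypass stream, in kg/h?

745.6 kg/h

All 953×0.096 = 91.488 kg/h of glucose reaches F1, so F1 = 91.488/0.112 = 816.86 kg/h and vapour = 136.14 kg/h.
The evaporator receives (1−α)·953 of feed at 0.904 water and removes 0.726 of that water:
0.726×0.904×(1−α)×953 = 136.14
(1−α) = 136.14/625.46 = 0.2177;  α = 0.7823.
Bypass flow = 0.7823×953 = 745.56 kg/h.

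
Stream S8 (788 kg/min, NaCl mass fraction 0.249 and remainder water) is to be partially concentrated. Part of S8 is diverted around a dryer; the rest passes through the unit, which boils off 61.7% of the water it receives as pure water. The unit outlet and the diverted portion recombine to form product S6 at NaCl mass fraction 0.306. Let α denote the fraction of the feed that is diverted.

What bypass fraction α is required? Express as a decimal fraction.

0.598

All 788×0.249 = 196.21 kg/min of NaCl reaches S6, so S6 = 196.21/0.306 = 641.22 kg/min and vapour = 146.78 kg/min.
The evaporator receives (1−α)·788 of feed at 0.751 water and removes 0.617 of that water:
0.617×0.751×(1−α)×788 = 146.78
(1−α) = 146.78/365.13 = 0.4020;  α = 0.5980.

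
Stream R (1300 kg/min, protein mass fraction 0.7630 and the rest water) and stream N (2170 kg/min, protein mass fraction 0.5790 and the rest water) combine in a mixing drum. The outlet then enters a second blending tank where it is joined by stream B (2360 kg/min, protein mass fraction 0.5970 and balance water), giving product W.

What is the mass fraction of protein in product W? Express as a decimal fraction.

0.6273

Overall, product flow = 5830 kg/min.
protein in = 1300×0.763 + 2170×0.579 + 2360×0.597 = 3657.2 kg/min.
protein fraction in W = 0.6273.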